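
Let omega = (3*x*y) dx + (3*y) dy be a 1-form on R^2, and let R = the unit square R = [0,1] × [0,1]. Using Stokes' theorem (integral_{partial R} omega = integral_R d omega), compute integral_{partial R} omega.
integral_(partial R) omega = -3/2

Stokes: integral_partial_R omega = integral_R d omega with d omega = (∂Q/∂x - ∂P/∂y) dx ∧ dy.
  ∂Q/∂x = 0
  ∂P/∂y = 3*x
  integrand = ∂Q/∂x - ∂P/∂y = -3*x.
Integrating over R: integral_0^1 integral_0^1 (-3*x) dx dy = -3/2.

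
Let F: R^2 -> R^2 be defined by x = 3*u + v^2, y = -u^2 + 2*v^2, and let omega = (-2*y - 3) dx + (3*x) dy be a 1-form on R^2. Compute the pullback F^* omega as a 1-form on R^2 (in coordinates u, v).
F^* omega = (-12*u^2 - 6*u*v^2 - 12*v^2 - 9) du + (2*v*(2*u^2 + 18*u + 2*v^2 - 3)) dv

Using F^*(f dg) = (f ∘ F) d(g ∘ F), substitute each coordinate x_i by F_i(u, v) in f_i, and replace dx_i by d F_i = (∂F_i/∂u) du + (∂F_i/∂v) dv.
  For the x component: f_1(F) = 2*u^2 - 4*v^2 - 3; d F_1 = (3) du + (2*v) dv
  For the y component: f_2(F) = 9*u + 3*v^2; d F_2 = (-2*u) du + (4*v) dv
Combining and collecting du, dv coefficients:
  coeff of du: -12*u^2 - 6*u*v^2 - 12*v^2 - 9
  coeff of dv: 2*v*(2*u^2 + 18*u + 2*v^2 - 3)
F^* omega = (-12*u^2 - 6*u*v^2 - 12*v^2 - 9) du + (2*v*(2*u^2 + 18*u + 2*v^2 - 3)) dv.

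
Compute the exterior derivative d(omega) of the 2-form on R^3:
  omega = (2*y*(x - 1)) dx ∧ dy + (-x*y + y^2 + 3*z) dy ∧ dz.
d(omega) = (-y) dx ∧ dy ∧ dz

For a 2-form omega = sum_{i<j} g_{ij} dx_i ∧ dx_j, the exterior derivative is
  d(omega) = sum_{i<j} d(g_{ij}) ∧ dx_i ∧ dx_j = sum_{i<j, k} (∂g_{ij}/∂x_k) dx_k ∧ dx_i ∧ dx_j.
Expand each term, using dx_k ∧ dx_i ∧ dx_j = sgn(permutation) dx_{(a)} ∧ dx_{(b)} ∧ dx_{(c)} with (a < b < c) sorted:
  d(-x*y + y^2 + 3*z) includes (∂/∂x)(-x*y + y^2 + 3*z) dx = (-y) dx, which multiplied by dy ∧ dz gives (-y) dx ∧ dy ∧ dz
Collecting like 3-forms: d(omega) = (-y) dx ∧ dy ∧ dz.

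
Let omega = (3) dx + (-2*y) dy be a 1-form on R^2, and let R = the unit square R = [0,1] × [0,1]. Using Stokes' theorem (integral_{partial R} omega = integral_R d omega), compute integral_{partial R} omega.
integral_(partial R) omega = 0

Stokes: integral_partial_R omega = integral_R d omega with d omega = (∂Q/∂x - ∂P/∂y) dx ∧ dy.
  ∂Q/∂x = 0
  ∂P/∂y = 0
  integrand = ∂Q/∂x - ∂P/∂y = 0.
Integrating over R: integral_0^1 integral_0^1 (0) dx dy = 0.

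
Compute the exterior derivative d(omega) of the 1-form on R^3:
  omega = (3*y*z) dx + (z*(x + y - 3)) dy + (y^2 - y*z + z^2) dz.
d(omega) = (-2*z) dx ∧ dy + (-3*y) dx ∧ dz + (-x + y - z + 3) dy ∧ dz

For a 1-form omega = sum_i f_i dx_i, the exterior derivative is
  d(omega) = sum_{i < j} (∂f_j/∂x_i - ∂f_i/∂x_j) dx_i ∧ dx_j.
  coefficient of dx ∧ dy: ∂f_2/∂x - ∂f_1/∂y = ∂(z*(x + y - 3))/∂x - ∂(3*y*z)/∂y = -2*z
  coefficient of dx ∧ dz: ∂f_3/∂x - ∂f_1/∂z = ∂(y^2 - y*z + z^2)/∂x - ∂(3*y*z)/∂z = -3*y
  coefficient of dy ∧ dz: ∂f_3/∂y - ∂f_2/∂z = ∂(y^2 - y*z + z^2)/∂y - ∂(z*(x + y - 3))/∂z = -x + y - z + 3
Assembling: d(omega) = (-2*z) dx ∧ dy + (-3*y) dx ∧ dz + (-x + y - z + 3) dy ∧ dz.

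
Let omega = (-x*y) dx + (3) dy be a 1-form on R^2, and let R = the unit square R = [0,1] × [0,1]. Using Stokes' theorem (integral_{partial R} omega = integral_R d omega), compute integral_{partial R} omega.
integral_(partial R) omega = 1/2

Stokes: integral_partial_R omega = integral_R d omega with d omega = (∂Q/∂x - ∂P/∂y) dx ∧ dy.
  ∂Q/∂x = 0
  ∂P/∂y = -x
  integrand = ∂Q/∂x - ∂P/∂y = x.
Integrating over R: integral_0^1 integral_0^1 (x) dx dy = 1/2.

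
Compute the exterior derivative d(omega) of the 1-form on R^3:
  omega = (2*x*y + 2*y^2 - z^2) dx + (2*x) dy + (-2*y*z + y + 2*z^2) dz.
d(omega) = (-2*x - 4*y + 2) dx ∧ dy + (2*z) dx ∧ dz + (1 - 2*z) dy ∧ dz

For a 1-form omega = sum_i f_i dx_i, the exterior derivative is
  d(omega) = sum_{i < j} (∂f_j/∂x_i - ∂f_i/∂x_j) dx_i ∧ dx_j.
  coefficient of dx ∧ dy: ∂f_2/∂x - ∂f_1/∂y = ∂(2*x)/∂x - ∂(2*x*y + 2*y^2 - z^2)/∂y = -2*x - 4*y + 2
  coefficient of dx ∧ dz: ∂f_3/∂x - ∂f_1/∂z = ∂(-2*y*z + y + 2*z^2)/∂x - ∂(2*x*y + 2*y^2 - z^2)/∂z = 2*z
  coefficient of dy ∧ dz: ∂f_3/∂y - ∂f_2/∂z = ∂(-2*y*z + y + 2*z^2)/∂y - ∂(2*x)/∂z = 1 - 2*z
Assembling: d(omega) = (-2*x - 4*y + 2) dx ∧ dy + (2*z) dx ∧ dz + (1 - 2*z) dy ∧ dz.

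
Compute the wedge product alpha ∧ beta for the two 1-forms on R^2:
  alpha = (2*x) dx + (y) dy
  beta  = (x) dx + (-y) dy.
alpha ∧ beta = (-3*x*y) dx ∧ dy

Distribute the wedge, using dx_i ∧ dx_j = -dx_j ∧ dx_i and dx_i ∧ dx_i = 0. For each pair (i, j) with i < j, the coefficient of dx_i ∧ dx_j in alpha ∧ beta is (alpha_i * beta_j - alpha_j * beta_i). Collecting: alpha ∧ beta = (-3*x*y) dx ∧ dy.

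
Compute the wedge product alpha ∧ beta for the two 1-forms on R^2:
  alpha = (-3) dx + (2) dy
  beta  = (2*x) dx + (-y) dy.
alpha ∧ beta = (-4*x + 3*y) dx ∧ dy

Distribute the wedge, using dx_i ∧ dx_j = -dx_j ∧ dx_i and dx_i ∧ dx_i = 0. For each pair (i, j) with i < j, the coefficient of dx_i ∧ dx_j in alpha ∧ beta is (alpha_i * beta_j - alpha_j * beta_i). Collecting: alpha ∧ beta = (-4*x + 3*y) dx ∧ dy.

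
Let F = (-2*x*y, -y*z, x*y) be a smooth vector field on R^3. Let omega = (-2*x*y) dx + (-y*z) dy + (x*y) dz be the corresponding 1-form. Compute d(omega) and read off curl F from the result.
d(omega) = (x + y) dy ∧ dz + (-y) dz ∧ dx + (2*x) dx ∧ dy; curl F = (x + y, -y, 2*x)

d omega = sum_{i<j} (∂f_j/∂x_i - ∂f_i/∂x_j) dx_i ∧ dx_j. Under the identification (dy ∧ dz, dz ∧ dx, dx ∧ dy) ↔ (e_x, e_y, e_z), the coefficients are exactly the components of curl F. Compute:
  ∂R/∂y - ∂Q/∂z = (x) - (-y) = x + y
  ∂P/∂z - ∂R/∂x = (0) - (y) = -y
  ∂Q/∂x - ∂P/∂y = (0) - (-2*x) = 2*x.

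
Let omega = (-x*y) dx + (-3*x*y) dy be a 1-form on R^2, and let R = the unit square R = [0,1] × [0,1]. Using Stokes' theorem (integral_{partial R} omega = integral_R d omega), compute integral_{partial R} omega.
integral_(partial R) omega = -1

Stokes: integral_partial_R omega = integral_R d omega with d omega = (∂Q/∂x - ∂P/∂y) dx ∧ dy.
  ∂Q/∂x = -3*y
  ∂P/∂y = -x
  integrand = ∂Q/∂x - ∂P/∂y = x - 3*y.
Integrating over R: integral_0^1 integral_0^1 (x - 3*y) dx dy = -1.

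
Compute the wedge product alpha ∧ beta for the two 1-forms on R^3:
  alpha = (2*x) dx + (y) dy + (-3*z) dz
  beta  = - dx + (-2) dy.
alpha ∧ beta = (-4*x + y) dx ∧ dy + (-3*z) dx ∧ dz + (-6*z) dy ∧ dz

Distribute the wedge, using dx_i ∧ dx_j = -dx_j ∧ dx_i and dx_i ∧ dx_i = 0. For each pair (i, j) with i < j, the coefficient of dx_i ∧ dx_j in alpha ∧ beta is (alpha_i * beta_j - alpha_j * beta_i). Collecting: alpha ∧ beta = (-4*x + y) dx ∧ dy + (-3*z) dx ∧ dz + (-6*z) dy ∧ dz.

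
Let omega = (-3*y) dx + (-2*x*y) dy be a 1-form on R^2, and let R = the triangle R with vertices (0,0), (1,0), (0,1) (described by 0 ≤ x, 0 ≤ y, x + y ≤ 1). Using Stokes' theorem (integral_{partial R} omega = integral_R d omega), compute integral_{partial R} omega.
integral_(partial R) omega = 7/6

Stokes: integral_partial_R omega = integral_R d omega with d omega = (∂Q/∂x - ∂P/∂y) dx ∧ dy.
  ∂Q/∂x = -2*y
  ∂P/∂y = -3
  integrand = ∂Q/∂x - ∂P/∂y = 3 - 2*y.
Integrating over R: integral_0^1 integral_0^{1-x} (3 - 2*y) dy dx = 7/6.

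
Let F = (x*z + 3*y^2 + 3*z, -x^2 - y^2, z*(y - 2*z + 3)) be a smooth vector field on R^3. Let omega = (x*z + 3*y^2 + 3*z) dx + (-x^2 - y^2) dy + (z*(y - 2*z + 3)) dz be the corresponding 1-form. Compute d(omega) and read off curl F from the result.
d(omega) = (z) dy ∧ dz + (x + 3) dz ∧ dx + (-2*x - 6*y) dx ∧ dy; curl F = (z, x + 3, -2*x - 6*y)

d omega = sum_{i<j} (∂f_j/∂x_i - ∂f_i/∂x_j) dx_i ∧ dx_j. Under the identification (dy ∧ dz, dz ∧ dx, dx ∧ dy) ↔ (e_x, e_y, e_z), the coefficients are exactly the components of curl F. Compute:
  ∂R/∂y - ∂Q/∂z = (z) - (0) = z
  ∂P/∂z - ∂R/∂x = (x + 3) - (0) = x + 3
  ∂Q/∂x - ∂P/∂y = (-2*x) - (6*y) = -2*x - 6*y.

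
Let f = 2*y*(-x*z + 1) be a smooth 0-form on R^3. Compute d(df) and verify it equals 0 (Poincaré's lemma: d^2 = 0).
d(df) = 0

Step 1: df = sum_i (∂f/∂x_i) dx_i = (-2*y*z) dx + (-2*x*z + 2) dy + (-2*x*y) dz.
Step 2: Apply d again. Using the 1-form formula, the coefficient of dx ∧ dy in d(df) is ∂^2 f/∂x ∂y - ∂^2 f/∂y ∂x = (-2*z) - (-2*z) = 0 (equality of mixed partials for smooth f).
Similarly for dx ∧ dz and dy ∧ dz — all coefficients vanish. So d(df) = 0.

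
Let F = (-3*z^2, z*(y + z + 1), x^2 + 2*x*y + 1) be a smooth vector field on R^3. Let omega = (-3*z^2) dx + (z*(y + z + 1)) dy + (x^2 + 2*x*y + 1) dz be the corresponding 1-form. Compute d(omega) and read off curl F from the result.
d(omega) = (2*x - y - 2*z - 1) dy ∧ dz + (-2*x - 2*y - 6*z) dz ∧ dx + (0) dx ∧ dy; curl F = (2*x - y - 2*z - 1, -2*x - 2*y - 6*z, 0)

d omega = sum_{i<j} (∂f_j/∂x_i - ∂f_i/∂x_j) dx_i ∧ dx_j. Under the identification (dy ∧ dz, dz ∧ dx, dx ∧ dy) ↔ (e_x, e_y, e_z), the coefficients are exactly the components of curl F. Compute:
  ∂R/∂y - ∂Q/∂z = (2*x) - (y + 2*z + 1) = 2*x - y - 2*z - 1
  ∂P/∂z - ∂R/∂x = (-6*z) - (2*x + 2*y) = -2*x - 2*y - 6*z
  ∂Q/∂x - ∂P/∂y = (0) - (0) = 0.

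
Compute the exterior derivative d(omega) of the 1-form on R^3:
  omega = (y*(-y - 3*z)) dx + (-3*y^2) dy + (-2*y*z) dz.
d(omega) = (2*y + 3*z) dx ∧ dy + (3*y) dx ∧ dz + (-2*z) dy ∧ dz

For a 1-form omega = sum_i f_i dx_i, the exterior derivative is
  d(omega) = sum_{i < j} (∂f_j/∂x_i - ∂f_i/∂x_j) dx_i ∧ dx_j.
  coefficient of dx ∧ dy: ∂f_2/∂x - ∂f_1/∂y = ∂(-3*y^2)/∂x - ∂(y*(-y - 3*z))/∂y = 2*y + 3*z
  coefficient of dx ∧ dz: ∂f_3/∂x - ∂f_1/∂z = ∂(-2*y*z)/∂x - ∂(y*(-y - 3*z))/∂z = 3*y
  coefficient of dy ∧ dz: ∂f_3/∂y - ∂f_2/∂z = ∂(-2*y*z)/∂y - ∂(-3*y^2)/∂z = -2*z
Assembling: d(omega) = (2*y + 3*z) dx ∧ dy + (3*y) dx ∧ dz + (-2*z) dy ∧ dz.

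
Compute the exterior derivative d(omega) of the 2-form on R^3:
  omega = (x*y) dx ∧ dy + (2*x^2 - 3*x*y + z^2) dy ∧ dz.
d(omega) = (4*x - 3*y) dx ∧ dy ∧ dz

For a 2-form omega = sum_{i<j} g_{ij} dx_i ∧ dx_j, the exterior derivative is
  d(omega) = sum_{i<j} d(g_{ij}) ∧ dx_i ∧ dx_j = sum_{i<j, k} (∂g_{ij}/∂x_k) dx_k ∧ dx_i ∧ dx_j.
Expand each term, using dx_k ∧ dx_i ∧ dx_j = sgn(permutation) dx_{(a)} ∧ dx_{(b)} ∧ dx_{(c)} with (a < b < c) sorted:
  d(2*x^2 - 3*x*y + z^2) includes (∂/∂x)(2*x^2 - 3*x*y + z^2) dx = (4*x - 3*y) dx, which multiplied by dy ∧ dz gives (4*x - 3*y) dx ∧ dy ∧ dz
Collecting like 3-forms: d(omega) = (4*x - 3*y) dx ∧ dy ∧ dz.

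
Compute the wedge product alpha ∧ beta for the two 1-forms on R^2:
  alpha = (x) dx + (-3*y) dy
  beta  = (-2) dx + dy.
alpha ∧ beta = (x - 6*y) dx ∧ dy

Distribute the wedge, using dx_i ∧ dx_j = -dx_j ∧ dx_i and dx_i ∧ dx_i = 0. For each pair (i, j) with i < j, the coefficient of dx_i ∧ dx_j in alpha ∧ beta is (alpha_i * beta_j - alpha_j * beta_i). Collecting: alpha ∧ beta = (x - 6*y) dx ∧ dy.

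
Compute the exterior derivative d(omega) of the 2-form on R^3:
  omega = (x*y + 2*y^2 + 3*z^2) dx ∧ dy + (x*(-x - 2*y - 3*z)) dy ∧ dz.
d(omega) = (-2*x - 2*y + 3*z) dx ∧ dy ∧ dz

For a 2-form omega = sum_{i<j} g_{ij} dx_i ∧ dx_j, the exterior derivative is
  d(omega) = sum_{i<j} d(g_{ij}) ∧ dx_i ∧ dx_j = sum_{i<j, k} (∂g_{ij}/∂x_k) dx_k ∧ dx_i ∧ dx_j.
Expand each term, using dx_k ∧ dx_i ∧ dx_j = sgn(permutation) dx_{(a)} ∧ dx_{(b)} ∧ dx_{(c)} with (a < b < c) sorted:
  d(x*y + 2*y^2 + 3*z^2) includes (∂/∂z)(x*y + 2*y^2 + 3*z^2) dz = (6*z) dz, which multiplied by dx ∧ dy gives (6*z) dx ∧ dy ∧ dz
  d(x*(-x - 2*y - 3*z)) includes (∂/∂x)(x*(-x - 2*y - 3*z)) dx = (-2*x - 2*y - 3*z) dx, which multiplied by dy ∧ dz gives (-2*x - 2*y - 3*z) dx ∧ dy ∧ dz
Collecting like 3-forms: d(omega) = (-2*x - 2*y + 3*z) dx ∧ dy ∧ dz.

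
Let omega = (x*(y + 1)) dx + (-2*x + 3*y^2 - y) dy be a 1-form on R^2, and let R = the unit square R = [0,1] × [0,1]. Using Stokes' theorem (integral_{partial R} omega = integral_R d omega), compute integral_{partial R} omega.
integral_(partial R) omega = -5/2

Stokes: integral_partial_R omega = integral_R d omega with d omega = (∂Q/∂x - ∂P/∂y) dx ∧ dy.
  ∂Q/∂x = -2
  ∂P/∂y = x
  integrand = ∂Q/∂x - ∂P/∂y = -x - 2.
Integrating over R: integral_0^1 integral_0^1 (-x - 2) dx dy = -5/2.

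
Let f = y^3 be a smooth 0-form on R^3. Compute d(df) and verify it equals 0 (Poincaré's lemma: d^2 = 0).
d(df) = 0

Step 1: df = sum_i (∂f/∂x_i) dx_i = (0) dx + (3*y^2) dy + (0) dz.
Step 2: Apply d again. Using the 1-form formula, the coefficient of dx ∧ dy in d(df) is ∂^2 f/∂x ∂y - ∂^2 f/∂y ∂x = (0) - (0) = 0 (equality of mixed partials for smooth f).
Similarly for dx ∧ dz and dy ∧ dz — all coefficients vanish. So d(df) = 0.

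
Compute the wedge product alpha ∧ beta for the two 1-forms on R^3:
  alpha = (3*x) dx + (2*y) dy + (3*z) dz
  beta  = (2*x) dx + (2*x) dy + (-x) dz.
alpha ∧ beta = (2*x*(3*x - 2*y)) dx ∧ dy + (-3*x*(x + 2*z)) dx ∧ dz + (-2*x*(y + 3*z)) dy ∧ dz

Distribute the wedge, using dx_i ∧ dx_j = -dx_j ∧ dx_i and dx_i ∧ dx_i = 0. For each pair (i, j) with i < j, the coefficient of dx_i ∧ dx_j in alpha ∧ beta is (alpha_i * beta_j - alpha_j * beta_i). Collecting: alpha ∧ beta = (2*x*(3*x - 2*y)) dx ∧ dy + (-3*x*(x + 2*z)) dx ∧ dz + (-2*x*(y + 3*z)) dy ∧ dz.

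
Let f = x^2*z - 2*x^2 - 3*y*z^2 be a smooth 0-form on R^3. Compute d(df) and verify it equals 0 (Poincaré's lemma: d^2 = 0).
d(df) = 0

Step 1: df = sum_i (∂f/∂x_i) dx_i = (2*x*(z - 2)) dx + (-3*z^2) dy + (x^2 - 6*y*z) dz.
Step 2: Apply d again. Using the 1-form formula, the coefficient of dx ∧ dy in d(df) is ∂^2 f/∂x ∂y - ∂^2 f/∂y ∂x = (0) - (0) = 0 (equality of mixed partials for smooth f).
Similarly for dx ∧ dz and dy ∧ dz — all coefficients vanish. So d(df) = 0.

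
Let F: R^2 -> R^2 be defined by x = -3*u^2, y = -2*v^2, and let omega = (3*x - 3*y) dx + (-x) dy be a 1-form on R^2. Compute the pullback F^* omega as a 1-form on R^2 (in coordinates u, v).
F^* omega = (54*u^3 - 36*u*v^2) du + (-12*u^2*v) dv

Using F^*(f dg) = (f ∘ F) d(g ∘ F), substitute each coordinate x_i by F_i(u, v) in f_i, and replace dx_i by d F_i = (∂F_i/∂u) du + (∂F_i/∂v) dv.
  For the x component: f_1(F) = -9*u^2 + 6*v^2; d F_1 = (-6*u) du + (0) dv
  For the y component: f_2(F) = 3*u^2; d F_2 = (0) du + (-4*v) dv
Combining and collecting du, dv coefficients:
  coeff of du: 54*u^3 - 36*u*v^2
  coeff of dv: -12*u^2*v
F^* omega = (54*u^3 - 36*u*v^2) du + (-12*u^2*v) dv.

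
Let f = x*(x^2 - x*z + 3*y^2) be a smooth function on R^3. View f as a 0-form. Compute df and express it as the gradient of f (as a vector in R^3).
df = (3*x^2 - 2*x*z + 3*y^2) dx + (6*x*y) dy + (-x^2) dz; grad f = (3*x^2 - 2*x*z + 3*y^2, 6*x*y, -x^2)

For a 0-form f, d f = (∂f/∂x) dx + (∂f/∂y) dy + (∂f/∂z) dz. The components of the vector representation are exactly the entries of grad f in Cartesian coordinates:
  ∂f/∂x = 3*x^2 - 2*x*z + 3*y^2
  ∂f/∂y = 6*x*y
  ∂f/∂z = -x^2.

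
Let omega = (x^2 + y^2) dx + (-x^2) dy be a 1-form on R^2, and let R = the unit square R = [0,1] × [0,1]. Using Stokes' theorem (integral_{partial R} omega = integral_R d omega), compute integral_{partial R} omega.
integral_(partial R) omega = -2

Stokes: integral_partial_R omega = integral_R d omega with d omega = (∂Q/∂x - ∂P/∂y) dx ∧ dy.
  ∂Q/∂x = -2*x
  ∂P/∂y = 2*y
  integrand = ∂Q/∂x - ∂P/∂y = -2*x - 2*y.
Integrating over R: integral_0^1 integral_0^1 (-2*x - 2*y) dx dy = -2.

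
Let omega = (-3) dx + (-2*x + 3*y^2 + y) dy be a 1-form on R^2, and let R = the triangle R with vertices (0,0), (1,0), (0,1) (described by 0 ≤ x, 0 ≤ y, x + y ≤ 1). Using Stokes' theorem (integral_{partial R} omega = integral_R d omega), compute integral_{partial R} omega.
integral_(partial R) omega = -1

Stokes: integral_partial_R omega = integral_R d omega with d omega = (∂Q/∂x - ∂P/∂y) dx ∧ dy.
  ∂Q/∂x = -2
  ∂P/∂y = 0
  integrand = ∂Q/∂x - ∂P/∂y = -2.
Integrating over R: integral_0^1 integral_0^{1-x} (-2) dy dx = -1.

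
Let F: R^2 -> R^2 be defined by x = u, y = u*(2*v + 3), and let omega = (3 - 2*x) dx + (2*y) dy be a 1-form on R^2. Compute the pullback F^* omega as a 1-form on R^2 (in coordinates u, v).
F^* omega = (8*u*v^2 + 24*u*v + 16*u + 3) du + (u^2*(8*v + 12)) dv

Using F^*(f dg) = (f ∘ F) d(g ∘ F), substitute each coordinate x_i by F_i(u, v) in f_i, and replace dx_i by d F_i = (∂F_i/∂u) du + (∂F_i/∂v) dv.
  For the x component: f_1(F) = 3 - 2*u; d F_1 = (1) du + (0) dv
  For the y component: f_2(F) = 2*u*(2*v + 3); d F_2 = (2*v + 3) du + (2*u) dv
Combining and collecting du, dv coefficients:
  coeff of du: 8*u*v^2 + 24*u*v + 16*u + 3
  coeff of dv: u^2*(8*v + 12)
F^* omega = (8*u*v^2 + 24*u*v + 16*u + 3) du + (u^2*(8*v + 12)) dv.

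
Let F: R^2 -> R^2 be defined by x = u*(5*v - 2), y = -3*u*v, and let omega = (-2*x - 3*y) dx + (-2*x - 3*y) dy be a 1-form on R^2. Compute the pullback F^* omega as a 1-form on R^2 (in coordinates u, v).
F^* omega = (2*u*(-v^2 + 5*v - 4)) du + (2*u^2*(4 - v)) dv

Using F^*(f dg) = (f ∘ F) d(g ∘ F), substitute each coordinate x_i by F_i(u, v) in f_i, and replace dx_i by d F_i = (∂F_i/∂u) du + (∂F_i/∂v) dv.
  For the x component: f_1(F) = u*(4 - v); d F_1 = (5*v - 2) du + (5*u) dv
  For the y component: f_2(F) = u*(4 - v); d F_2 = (-3*v) du + (-3*u) dv
Combining and collecting du, dv coefficients:
  coeff of du: 2*u*(-v^2 + 5*v - 4)
  coeff of dv: 2*u^2*(4 - v)
F^* omega = (2*u*(-v^2 + 5*v - 4)) du + (2*u^2*(4 - v)) dv.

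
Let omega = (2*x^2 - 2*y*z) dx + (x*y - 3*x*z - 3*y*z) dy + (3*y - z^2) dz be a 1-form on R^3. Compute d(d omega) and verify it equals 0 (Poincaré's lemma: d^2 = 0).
d(d omega) = 0

Step 1: d omega = sum_{i<j} (∂f_j/∂x_i - ∂f_i/∂x_j) dx_i ∧ dx_j:
  coeff of dx ∧ dy: y - z
  coeff of dx ∧ dz: 2*y
  coeff of dy ∧ dz: 3*x + 3*y + 3
Step 2: Apply d again to each 2-form coefficient. The only possible 3-form in R^3 is dx ∧ dy ∧ dz, with coefficient
  ∂(coeff of dy∧dz)/∂x - ∂(coeff of dx∧dz)/∂y + ∂(coeff of dx∧dy)/∂z
  = ∂/∂x (3*x + 3*y + 3) - ∂/∂y (2*y) + ∂/∂z (y - z).
Each of these terms simplifies to sums of mixed partials that cancel in pairs. The result is 0 (by equality of mixed partials for smooth functions — Schwarz / Clairaut).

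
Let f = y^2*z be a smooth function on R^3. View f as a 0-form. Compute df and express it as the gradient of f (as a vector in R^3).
df = (0) dx + (2*y*z) dy + (y^2) dz; grad f = (0, 2*y*z, y^2)

For a 0-form f, d f = (∂f/∂x) dx + (∂f/∂y) dy + (∂f/∂z) dz. The components of the vector representation are exactly the entries of grad f in Cartesian coordinates:
  ∂f/∂x = 0
  ∂f/∂y = 2*y*z
  ∂f/∂z = y^2.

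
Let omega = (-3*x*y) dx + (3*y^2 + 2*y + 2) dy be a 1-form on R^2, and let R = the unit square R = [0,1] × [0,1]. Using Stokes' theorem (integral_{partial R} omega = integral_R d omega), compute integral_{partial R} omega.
integral_(partial R) omega = 3/2

Stokes: integral_partial_R omega = integral_R d omega with d omega = (∂Q/∂x - ∂P/∂y) dx ∧ dy.
  ∂Q/∂x = 0
  ∂P/∂y = -3*x
  integrand = ∂Q/∂x - ∂P/∂y = 3*x.
Integrating over R: integral_0^1 integral_0^1 (3*x) dx dy = 3/2.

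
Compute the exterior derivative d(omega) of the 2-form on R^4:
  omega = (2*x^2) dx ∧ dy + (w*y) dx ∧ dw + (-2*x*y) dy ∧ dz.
d(omega) = (-w) dx ∧ dy ∧ dw + (-2*y) dx ∧ dy ∧ dz

For a 2-form omega = sum_{i<j} g_{ij} dx_i ∧ dx_j, the exterior derivative is
  d(omega) = sum_{i<j} d(g_{ij}) ∧ dx_i ∧ dx_j = sum_{i<j, k} (∂g_{ij}/∂x_k) dx_k ∧ dx_i ∧ dx_j.
Expand each term, using dx_k ∧ dx_i ∧ dx_j = sgn(permutation) dx_{(a)} ∧ dx_{(b)} ∧ dx_{(c)} with (a < b < c) sorted:
  d(w*y) includes (∂/∂y)(w*y) dy = (w) dy, which multiplied by dx ∧ dw gives (-w) dx ∧ dy ∧ dw
  d(-2*x*y) includes (∂/∂x)(-2*x*y) dx = (-2*y) dx, which multiplied by dy ∧ dz gives (-2*y) dx ∧ dy ∧ dz
Collecting like 3-forms: d(omega) = (-w) dx ∧ dy ∧ dw + (-2*y) dx ∧ dy ∧ dz.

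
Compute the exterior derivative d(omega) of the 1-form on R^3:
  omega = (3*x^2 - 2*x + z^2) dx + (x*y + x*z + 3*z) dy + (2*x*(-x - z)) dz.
d(omega) = (y + z) dx ∧ dy + (-4*x - 4*z) dx ∧ dz + (-x - 3) dy ∧ dz

For a 1-form omega = sum_i f_i dx_i, the exterior derivative is
  d(omega) = sum_{i < j} (∂f_j/∂x_i - ∂f_i/∂x_j) dx_i ∧ dx_j.
  coefficient of dx ∧ dy: ∂f_2/∂x - ∂f_1/∂y = ∂(x*y + x*z + 3*z)/∂x - ∂(3*x^2 - 2*x + z^2)/∂y = y + z
  coefficient of dx ∧ dz: ∂f_3/∂x - ∂f_1/∂z = ∂(2*x*(-x - z))/∂x - ∂(3*x^2 - 2*x + z^2)/∂z = -4*x - 4*z
  coefficient of dy ∧ dz: ∂f_3/∂y - ∂f_2/∂z = ∂(2*x*(-x - z))/∂y - ∂(x*y + x*z + 3*z)/∂z = -x - 3
Assembling: d(omega) = (y + z) dx ∧ dy + (-4*x - 4*z) dx ∧ dz + (-x - 3) dy ∧ dz.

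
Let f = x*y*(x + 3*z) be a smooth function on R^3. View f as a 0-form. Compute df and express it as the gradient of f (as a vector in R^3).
df = (y*(2*x + 3*z)) dx + (x*(x + 3*z)) dy + (3*x*y) dz; grad f = (y*(2*x + 3*z), x*(x + 3*z), 3*x*y)

For a 0-form f, d f = (∂f/∂x) dx + (∂f/∂y) dy + (∂f/∂z) dz. The components of the vector representation are exactly the entries of grad f in Cartesian coordinates:
  ∂f/∂x = y*(2*x + 3*z)
  ∂f/∂y = x*(x + 3*z)
  ∂f/∂z = 3*x*y.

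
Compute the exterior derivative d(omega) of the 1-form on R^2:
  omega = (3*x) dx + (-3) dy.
d(omega) = 0

For a 1-form omega = sum_i f_i dx_i, the exterior derivative is
  d(omega) = sum_{i < j} (∂f_j/∂x_i - ∂f_i/∂x_j) dx_i ∧ dx_j.

Assembling: d(omega) = 0.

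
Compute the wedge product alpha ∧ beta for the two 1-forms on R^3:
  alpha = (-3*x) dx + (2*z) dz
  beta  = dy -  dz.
alpha ∧ beta = (-3*x) dx ∧ dy + (3*x) dx ∧ dz + (-2*z) dy ∧ dz

Distribute the wedge, using dx_i ∧ dx_j = -dx_j ∧ dx_i and dx_i ∧ dx_i = 0. For each pair (i, j) with i < j, the coefficient of dx_i ∧ dx_j in alpha ∧ beta is (alpha_i * beta_j - alpha_j * beta_i). Collecting: alpha ∧ beta = (-3*x) dx ∧ dy + (3*x) dx ∧ dz + (-2*z) dy ∧ dz.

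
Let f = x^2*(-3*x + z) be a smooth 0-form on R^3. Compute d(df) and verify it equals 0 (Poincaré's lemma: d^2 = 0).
d(df) = 0

Step 1: df = sum_i (∂f/∂x_i) dx_i = (x*(-9*x + 2*z)) dx + (0) dy + (x^2) dz.
Step 2: Apply d again. Using the 1-form formula, the coefficient of dx ∧ dy in d(df) is ∂^2 f/∂x ∂y - ∂^2 f/∂y ∂x = (0) - (0) = 0 (equality of mixed partials for smooth f).
Similarly for dx ∧ dz and dy ∧ dz — all coefficients vanish. So d(df) = 0.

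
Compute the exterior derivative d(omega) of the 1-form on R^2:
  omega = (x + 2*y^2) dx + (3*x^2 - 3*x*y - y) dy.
d(omega) = (6*x - 7*y) dx ∧ dy

For a 1-form omega = sum_i f_i dx_i, the exterior derivative is
  d(omega) = sum_{i < j} (∂f_j/∂x_i - ∂f_i/∂x_j) dx_i ∧ dx_j.
  coefficient of dx ∧ dy: ∂f_2/∂x - ∂f_1/∂y = ∂(3*x^2 - 3*x*y - y)/∂x - ∂(x + 2*y^2)/∂y = 6*x - 7*y
Assembling: d(omega) = (6*x - 7*y) dx ∧ dy.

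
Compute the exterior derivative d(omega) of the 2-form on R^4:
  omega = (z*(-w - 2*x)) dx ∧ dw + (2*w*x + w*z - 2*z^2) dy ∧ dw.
d(omega) = (w + 2*x) dx ∧ dz ∧ dw + (2*w) dx ∧ dy ∧ dw + (-w + 4*z) dy ∧ dz ∧ dw

For a 2-form omega = sum_{i<j} g_{ij} dx_i ∧ dx_j, the exterior derivative is
  d(omega) = sum_{i<j} d(g_{ij}) ∧ dx_i ∧ dx_j = sum_{i<j, k} (∂g_{ij}/∂x_k) dx_k ∧ dx_i ∧ dx_j.
Expand each term, using dx_k ∧ dx_i ∧ dx_j = sgn(permutation) dx_{(a)} ∧ dx_{(b)} ∧ dx_{(c)} with (a < b < c) sorted:
  d(z*(-w - 2*x)) includes (∂/∂z)(z*(-w - 2*x)) dz = (-w - 2*x) dz, which multiplied by dx ∧ dw gives (w + 2*x) dx ∧ dz ∧ dw
  d(2*w*x + w*z - 2*z^2) includes (∂/∂x)(2*w*x + w*z - 2*z^2) dx = (2*w) dx, which multiplied by dy ∧ dw gives (2*w) dx ∧ dy ∧ dw
  d(2*w*x + w*z - 2*z^2) includes (∂/∂z)(2*w*x + w*z - 2*z^2) dz = (w - 4*z) dz, which multiplied by dy ∧ dw gives (-w + 4*z) dy ∧ dz ∧ dw
Collecting like 3-forms: d(omega) = (w + 2*x) dx ∧ dz ∧ dw + (2*w) dx ∧ dy ∧ dw + (-w + 4*z) dy ∧ dz ∧ dw.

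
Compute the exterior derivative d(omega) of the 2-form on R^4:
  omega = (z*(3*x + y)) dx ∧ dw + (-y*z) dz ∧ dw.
d(omega) = (-z) dx ∧ dy ∧ dw + (-3*x - y) dx ∧ dz ∧ dw + (-z) dy ∧ dz ∧ dw

For a 2-form omega = sum_{i<j} g_{ij} dx_i ∧ dx_j, the exterior derivative is
  d(omega) = sum_{i<j} d(g_{ij}) ∧ dx_i ∧ dx_j = sum_{i<j, k} (∂g_{ij}/∂x_k) dx_k ∧ dx_i ∧ dx_j.
Expand each term, using dx_k ∧ dx_i ∧ dx_j = sgn(permutation) dx_{(a)} ∧ dx_{(b)} ∧ dx_{(c)} with (a < b < c) sorted:
  d(z*(3*x + y)) includes (∂/∂y)(z*(3*x + y)) dy = (z) dy, which multiplied by dx ∧ dw gives (-z) dx ∧ dy ∧ dw
  d(z*(3*x + y)) includes (∂/∂z)(z*(3*x + y)) dz = (3*x + y) dz, which multiplied by dx ∧ dw gives (-3*x - y) dx ∧ dz ∧ dw
  d(-y*z) includes (∂/∂y)(-y*z) dy = (-z) dy, which multiplied by dz ∧ dw gives (-z) dy ∧ dz ∧ dw
Collecting like 3-forms: d(omega) = (-z) dx ∧ dy ∧ dw + (-3*x - y) dx ∧ dz ∧ dw + (-z) dy ∧ dz ∧ dw.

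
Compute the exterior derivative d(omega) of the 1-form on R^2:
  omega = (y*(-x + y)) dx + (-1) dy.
d(omega) = (x - 2*y) dx ∧ dy

For a 1-form omega = sum_i f_i dx_i, the exterior derivative is
  d(omega) = sum_{i < j} (∂f_j/∂x_i - ∂f_i/∂x_j) dx_i ∧ dx_j.
  coefficient of dx ∧ dy: ∂f_2/∂x - ∂f_1/∂y = ∂(-1)/∂x - ∂(y*(-x + y))/∂y = x - 2*y
Assembling: d(omega) = (x - 2*y) dx ∧ dy.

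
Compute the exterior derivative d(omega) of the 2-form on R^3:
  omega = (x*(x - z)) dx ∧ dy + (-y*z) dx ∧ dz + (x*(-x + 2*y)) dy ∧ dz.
d(omega) = (-3*x + 2*y + z) dx ∧ dy ∧ dz

For a 2-form omega = sum_{i<j} g_{ij} dx_i ∧ dx_j, the exterior derivative is
  d(omega) = sum_{i<j} d(g_{ij}) ∧ dx_i ∧ dx_j = sum_{i<j, k} (∂g_{ij}/∂x_k) dx_k ∧ dx_i ∧ dx_j.
Expand each term, using dx_k ∧ dx_i ∧ dx_j = sgn(permutation) dx_{(a)} ∧ dx_{(b)} ∧ dx_{(c)} with (a < b < c) sorted:
  d(x*(x - z)) includes (∂/∂z)(x*(x - z)) dz = (-x) dz, which multiplied by dx ∧ dy gives (-x) dx ∧ dy ∧ dz
  d(-y*z) includes (∂/∂y)(-y*z) dy = (-z) dy, which multiplied by dx ∧ dz gives (z) dx ∧ dy ∧ dz
  d(x*(-x + 2*y)) includes (∂/∂x)(x*(-x + 2*y)) dx = (-2*x + 2*y) dx, which multiplied by dy ∧ dz gives (-2*x + 2*y) dx ∧ dy ∧ dz
Collecting like 3-forms: d(omega) = (-3*x + 2*y + z) dx ∧ dy ∧ dz.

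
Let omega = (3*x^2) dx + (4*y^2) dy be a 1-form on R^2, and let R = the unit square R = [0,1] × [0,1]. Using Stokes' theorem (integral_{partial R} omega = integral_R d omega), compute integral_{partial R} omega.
integral_(partial R) omega = 0

Stokes: integral_partial_R omega = integral_R d omega with d omega = (∂Q/∂x - ∂P/∂y) dx ∧ dy.
  ∂Q/∂x = 0
  ∂P/∂y = 0
  integrand = ∂Q/∂x - ∂P/∂y = 0.
Integrating over R: integral_0^1 integral_0^1 (0) dx dy = 0.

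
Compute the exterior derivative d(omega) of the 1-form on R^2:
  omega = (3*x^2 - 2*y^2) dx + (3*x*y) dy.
d(omega) = (7*y) dx ∧ dy

For a 1-form omega = sum_i f_i dx_i, the exterior derivative is
  d(omega) = sum_{i < j} (∂f_j/∂x_i - ∂f_i/∂x_j) dx_i ∧ dx_j.
  coefficient of dx ∧ dy: ∂f_2/∂x - ∂f_1/∂y = ∂(3*x*y)/∂x - ∂(3*x^2 - 2*y^2)/∂y = 7*y
Assembling: d(omega) = (7*y) dx ∧ dy.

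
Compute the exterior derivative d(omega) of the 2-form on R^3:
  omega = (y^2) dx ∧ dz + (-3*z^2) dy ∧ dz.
d(omega) = (-2*y) dx ∧ dy ∧ dz

For a 2-form omega = sum_{i<j} g_{ij} dx_i ∧ dx_j, the exterior derivative is
  d(omega) = sum_{i<j} d(g_{ij}) ∧ dx_i ∧ dx_j = sum_{i<j, k} (∂g_{ij}/∂x_k) dx_k ∧ dx_i ∧ dx_j.
Expand each term, using dx_k ∧ dx_i ∧ dx_j = sgn(permutation) dx_{(a)} ∧ dx_{(b)} ∧ dx_{(c)} with (a < b < c) sorted:
  d(y^2) includes (∂/∂y)(y^2) dy = (2*y) dy, which multiplied by dx ∧ dz gives (-2*y) dx ∧ dy ∧ dz
Collecting like 3-forms: d(omega) = (-2*y) dx ∧ dy ∧ dz.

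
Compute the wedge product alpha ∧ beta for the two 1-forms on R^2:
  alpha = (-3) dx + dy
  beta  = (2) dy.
alpha ∧ beta = (-6) dx ∧ dy

Distribute the wedge, using dx_i ∧ dx_j = -dx_j ∧ dx_i and dx_i ∧ dx_i = 0. For each pair (i, j) with i < j, the coefficient of dx_i ∧ dx_j in alpha ∧ beta is (alpha_i * beta_j - alpha_j * beta_i). Collecting: alpha ∧ beta = (-6) dx ∧ dy.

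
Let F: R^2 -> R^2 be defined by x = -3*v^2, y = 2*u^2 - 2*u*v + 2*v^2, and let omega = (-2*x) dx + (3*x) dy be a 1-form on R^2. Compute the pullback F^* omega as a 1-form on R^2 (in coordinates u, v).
F^* omega = (18*v^2*(-2*u + v)) du + (18*v^2*(u - 4*v)) dv

Using F^*(f dg) = (f ∘ F) d(g ∘ F), substitute each coordinate x_i by F_i(u, v) in f_i, and replace dx_i by d F_i = (∂F_i/∂u) du + (∂F_i/∂v) dv.
  For the x component: f_1(F) = 6*v^2; d F_1 = (0) du + (-6*v) dv
  For the y component: f_2(F) = -9*v^2; d F_2 = (4*u - 2*v) du + (-2*u + 4*v) dv
Combining and collecting du, dv coefficients:
  coeff of du: 18*v^2*(-2*u + v)
  coeff of dv: 18*v^2*(u - 4*v)
F^* omega = (18*v^2*(-2*u + v)) du + (18*v^2*(u - 4*v)) dv.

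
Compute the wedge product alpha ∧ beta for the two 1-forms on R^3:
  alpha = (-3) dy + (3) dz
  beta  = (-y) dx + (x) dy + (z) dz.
alpha ∧ beta = (-3*y) dx ∧ dy + (-3*x - 3*z) dy ∧ dz + (3*y) dx ∧ dz

Distribute the wedge, using dx_i ∧ dx_j = -dx_j ∧ dx_i and dx_i ∧ dx_i = 0. For each pair (i, j) with i < j, the coefficient of dx_i ∧ dx_j in alpha ∧ beta is (alpha_i * beta_j - alpha_j * beta_i). Collecting: alpha ∧ beta = (-3*y) dx ∧ dy + (-3*x - 3*z) dy ∧ dz + (3*y) dx ∧ dz.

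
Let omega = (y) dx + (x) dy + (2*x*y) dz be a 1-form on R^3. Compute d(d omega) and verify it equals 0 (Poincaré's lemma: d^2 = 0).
d(d omega) = 0

Step 1: d omega = sum_{i<j} (∂f_j/∂x_i - ∂f_i/∂x_j) dx_i ∧ dx_j:
  coeff of dx ∧ dy: 0
  coeff of dx ∧ dz: 2*y
  coeff of dy ∧ dz: 2*x
Step 2: Apply d again to each 2-form coefficient. The only possible 3-form in R^3 is dx ∧ dy ∧ dz, with coefficient
  ∂(coeff of dy∧dz)/∂x - ∂(coeff of dx∧dz)/∂y + ∂(coeff of dx∧dy)/∂z
  = ∂/∂x (2*x) - ∂/∂y (2*y) + ∂/∂z (0).
Each of these terms simplifies to sums of mixed partials that cancel in pairs. The result is 0 (by equality of mixed partials for smooth functions — Schwarz / Clairaut).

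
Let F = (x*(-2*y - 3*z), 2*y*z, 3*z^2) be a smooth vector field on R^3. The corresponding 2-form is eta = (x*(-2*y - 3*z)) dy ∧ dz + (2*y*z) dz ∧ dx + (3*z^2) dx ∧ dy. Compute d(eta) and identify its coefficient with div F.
d(eta) = (-2*y + 5*z) dx ∧ dy ∧ dz; div F = -2*y + 5*z

For a 2-form in R^3 of the form above, applying d gives a 3-form with coefficient ∂P/∂x + ∂Q/∂y + ∂R/∂z:
  ∂P/∂x = -2*y - 3*z
  ∂Q/∂y = 2*z
  ∂R/∂z = 6*z
Sum = -2*y + 5*z, which is exactly div F.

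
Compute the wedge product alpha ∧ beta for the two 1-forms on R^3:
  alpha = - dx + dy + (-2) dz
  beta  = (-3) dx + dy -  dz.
alpha ∧ beta = (2) dx ∧ dy + (-5) dx ∧ dz + (1) dy ∧ dz

Distribute the wedge, using dx_i ∧ dx_j = -dx_j ∧ dx_i and dx_i ∧ dx_i = 0. For each pair (i, j) with i < j, the coefficient of dx_i ∧ dx_j in alpha ∧ beta is (alpha_i * beta_j - alpha_j * beta_i). Collecting: alpha ∧ beta = (2) dx ∧ dy + (-5) dx ∧ dz + (1) dy ∧ dz.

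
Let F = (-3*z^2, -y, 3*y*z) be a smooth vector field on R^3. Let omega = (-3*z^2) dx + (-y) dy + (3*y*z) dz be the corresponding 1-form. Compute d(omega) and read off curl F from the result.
d(omega) = (3*z) dy ∧ dz + (-6*z) dz ∧ dx + (0) dx ∧ dy; curl F = (3*z, -6*z, 0)

d omega = sum_{i<j} (∂f_j/∂x_i - ∂f_i/∂x_j) dx_i ∧ dx_j. Under the identification (dy ∧ dz, dz ∧ dx, dx ∧ dy) ↔ (e_x, e_y, e_z), the coefficients are exactly the components of curl F. Compute:
  ∂R/∂y - ∂Q/∂z = (3*z) - (0) = 3*z
  ∂P/∂z - ∂R/∂x = (-6*z) - (0) = -6*z
  ∂Q/∂x - ∂P/∂y = (0) - (0) = 0.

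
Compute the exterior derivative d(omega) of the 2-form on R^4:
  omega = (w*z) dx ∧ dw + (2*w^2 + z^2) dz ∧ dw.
d(omega) = (-w) dx ∧ dz ∧ dw

For a 2-form omega = sum_{i<j} g_{ij} dx_i ∧ dx_j, the exterior derivative is
  d(omega) = sum_{i<j} d(g_{ij}) ∧ dx_i ∧ dx_j = sum_{i<j, k} (∂g_{ij}/∂x_k) dx_k ∧ dx_i ∧ dx_j.
Expand each term, using dx_k ∧ dx_i ∧ dx_j = sgn(permutation) dx_{(a)} ∧ dx_{(b)} ∧ dx_{(c)} with (a < b < c) sorted:
  d(w*z) includes (∂/∂z)(w*z) dz = (w) dz, which multiplied by dx ∧ dw gives (-w) dx ∧ dz ∧ dw
Collecting like 3-forms: d(omega) = (-w) dx ∧ dz ∧ dw.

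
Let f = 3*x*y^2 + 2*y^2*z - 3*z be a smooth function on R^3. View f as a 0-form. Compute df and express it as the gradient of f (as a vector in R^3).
df = (3*y^2) dx + (2*y*(3*x + 2*z)) dy + (2*y^2 - 3) dz; grad f = (3*y^2, 2*y*(3*x + 2*z), 2*y^2 - 3)

For a 0-form f, d f = (∂f/∂x) dx + (∂f/∂y) dy + (∂f/∂z) dz. The components of the vector representation are exactly the entries of grad f in Cartesian coordinates:
  ∂f/∂x = 3*y^2
  ∂f/∂y = 2*y*(3*x + 2*z)
  ∂f/∂z = 2*y^2 - 3.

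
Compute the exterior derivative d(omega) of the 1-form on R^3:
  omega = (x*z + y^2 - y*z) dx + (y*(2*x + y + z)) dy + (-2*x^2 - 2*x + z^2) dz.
d(omega) = (z) dx ∧ dy + (-5*x + y - 2) dx ∧ dz + (-y) dy ∧ dz

For a 1-form omega = sum_i f_i dx_i, the exterior derivative is
  d(omega) = sum_{i < j} (∂f_j/∂x_i - ∂f_i/∂x_j) dx_i ∧ dx_j.
  coefficient of dx ∧ dy: ∂f_2/∂x - ∂f_1/∂y = ∂(y*(2*x + y + z))/∂x - ∂(x*z + y^2 - y*z)/∂y = z
  coefficient of dx ∧ dz: ∂f_3/∂x - ∂f_1/∂z = ∂(-2*x^2 - 2*x + z^2)/∂x - ∂(x*z + y^2 - y*z)/∂z = -5*x + y - 2
  coefficient of dy ∧ dz: ∂f_3/∂y - ∂f_2/∂z = ∂(-2*x^2 - 2*x + z^2)/∂y - ∂(y*(2*x + y + z))/∂z = -y
Assembling: d(omega) = (z) dx ∧ dy + (-5*x + y - 2) dx ∧ dz + (-y) dy ∧ dz.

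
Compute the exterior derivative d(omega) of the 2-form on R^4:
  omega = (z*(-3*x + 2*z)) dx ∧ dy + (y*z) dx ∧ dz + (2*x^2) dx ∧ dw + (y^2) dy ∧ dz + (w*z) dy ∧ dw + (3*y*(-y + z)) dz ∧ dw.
d(omega) = (-3*x + 3*z) dx ∧ dy ∧ dz + (-w - 6*y + 3*z) dy ∧ dz ∧ dw

For a 2-form omega = sum_{i<j} g_{ij} dx_i ∧ dx_j, the exterior derivative is
  d(omega) = sum_{i<j} d(g_{ij}) ∧ dx_i ∧ dx_j = sum_{i<j, k} (∂g_{ij}/∂x_k) dx_k ∧ dx_i ∧ dx_j.
Expand each term, using dx_k ∧ dx_i ∧ dx_j = sgn(permutation) dx_{(a)} ∧ dx_{(b)} ∧ dx_{(c)} with (a < b < c) sorted:
  d(z*(-3*x + 2*z)) includes (∂/∂z)(z*(-3*x + 2*z)) dz = (-3*x + 4*z) dz, which multiplied by dx ∧ dy gives (-3*x + 4*z) dx ∧ dy ∧ dz
  d(y*z) includes (∂/∂y)(y*z) dy = (z) dy, which multiplied by dx ∧ dz gives (-z) dx ∧ dy ∧ dz
  d(w*z) includes (∂/∂z)(w*z) dz = (w) dz, which multiplied by dy ∧ dw gives (-w) dy ∧ dz ∧ dw
  d(3*y*(-y + z)) includes (∂/∂y)(3*y*(-y + z)) dy = (-6*y + 3*z) dy, which multiplied by dz ∧ dw gives (-6*y + 3*z) dy ∧ dz ∧ dw
Collecting like 3-forms: d(omega) = (-3*x + 3*z) dx ∧ dy ∧ dz + (-w - 6*y + 3*z) dy ∧ dz ∧ dw.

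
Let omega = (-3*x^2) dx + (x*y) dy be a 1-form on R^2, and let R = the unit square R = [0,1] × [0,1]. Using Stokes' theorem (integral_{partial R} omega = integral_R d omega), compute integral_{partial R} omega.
integral_(partial R) omega = 1/2

Stokes: integral_partial_R omega = integral_R d omega with d omega = (∂Q/∂x - ∂P/∂y) dx ∧ dy.
  ∂Q/∂x = y
  ∂P/∂y = 0
  integrand = ∂Q/∂x - ∂P/∂y = y.
Integrating over R: integral_0^1 integral_0^1 (y) dx dy = 1/2.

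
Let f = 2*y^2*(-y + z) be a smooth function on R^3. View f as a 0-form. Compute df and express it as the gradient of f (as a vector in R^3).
df = (0) dx + (2*y*(-3*y + 2*z)) dy + (2*y^2) dz; grad f = (0, 2*y*(-3*y + 2*z), 2*y^2)

For a 0-form f, d f = (∂f/∂x) dx + (∂f/∂y) dy + (∂f/∂z) dz. The components of the vector representation are exactly the entries of grad f in Cartesian coordinates:
  ∂f/∂x = 0
  ∂f/∂y = 2*y*(-3*y + 2*z)
  ∂f/∂z = 2*y^2.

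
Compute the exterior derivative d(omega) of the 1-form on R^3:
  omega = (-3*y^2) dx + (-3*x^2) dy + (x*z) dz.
d(omega) = (-6*x + 6*y) dx ∧ dy + (z) dx ∧ dz

For a 1-form omega = sum_i f_i dx_i, the exterior derivative is
  d(omega) = sum_{i < j} (∂f_j/∂x_i - ∂f_i/∂x_j) dx_i ∧ dx_j.
  coefficient of dx ∧ dy: ∂f_2/∂x - ∂f_1/∂y = ∂(-3*x^2)/∂x - ∂(-3*y^2)/∂y = -6*x + 6*y
  coefficient of dx ∧ dz: ∂f_3/∂x - ∂f_1/∂z = ∂(x*z)/∂x - ∂(-3*y^2)/∂z = z
Assembling: d(omega) = (-6*x + 6*y) dx ∧ dy + (z) dx ∧ dz.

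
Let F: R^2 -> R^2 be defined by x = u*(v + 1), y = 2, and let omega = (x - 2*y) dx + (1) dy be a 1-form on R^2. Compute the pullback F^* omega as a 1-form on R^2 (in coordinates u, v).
F^* omega = (u*v^2 + 2*u*v + u - 4*v - 4) du + (u*(u*v + u - 4)) dv

Using F^*(f dg) = (f ∘ F) d(g ∘ F), substitute each coordinate x_i by F_i(u, v) in f_i, and replace dx_i by d F_i = (∂F_i/∂u) du + (∂F_i/∂v) dv.
  For the x component: f_1(F) = u*v + u - 4; d F_1 = (v + 1) du + (u) dv
  For the y component: f_2(F) = 1; d F_2 = (0) du + (0) dv
Combining and collecting du, dv coefficients:
  coeff of du: u*v^2 + 2*u*v + u - 4*v - 4
  coeff of dv: u*(u*v + u - 4)
F^* omega = (u*v^2 + 2*u*v + u - 4*v - 4) du + (u*(u*v + u - 4)) dv.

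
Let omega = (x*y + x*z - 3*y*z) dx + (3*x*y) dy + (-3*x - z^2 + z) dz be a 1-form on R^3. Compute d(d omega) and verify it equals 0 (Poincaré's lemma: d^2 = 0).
d(d omega) = 0

Step 1: d omega = sum_{i<j} (∂f_j/∂x_i - ∂f_i/∂x_j) dx_i ∧ dx_j:
  coeff of dx ∧ dy: -x + 3*y + 3*z
  coeff of dx ∧ dz: -x + 3*y - 3
  coeff of dy ∧ dz: 0
Step 2: Apply d again to each 2-form coefficient. The only possible 3-form in R^3 is dx ∧ dy ∧ dz, with coefficient
  ∂(coeff of dy∧dz)/∂x - ∂(coeff of dx∧dz)/∂y + ∂(coeff of dx∧dy)/∂z
  = ∂/∂x (0) - ∂/∂y (-x + 3*y - 3) + ∂/∂z (-x + 3*y + 3*z).
Each of these terms simplifies to sums of mixed partials that cancel in pairs. The result is 0 (by equality of mixed partials for smooth functions — Schwarz / Clairaut).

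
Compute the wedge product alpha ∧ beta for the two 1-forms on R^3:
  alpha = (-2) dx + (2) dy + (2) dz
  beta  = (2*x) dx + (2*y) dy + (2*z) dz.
alpha ∧ beta = (-4*x - 4*y) dx ∧ dy + (-4*x - 4*z) dx ∧ dz + (-4*y + 4*z) dy ∧ dz

Distribute the wedge, using dx_i ∧ dx_j = -dx_j ∧ dx_i and dx_i ∧ dx_i = 0. For each pair (i, j) with i < j, the coefficient of dx_i ∧ dx_j in alpha ∧ beta is (alpha_i * beta_j - alpha_j * beta_i). Collecting: alpha ∧ beta = (-4*x - 4*y) dx ∧ dy + (-4*x - 4*z) dx ∧ dz + (-4*y + 4*z) dy ∧ dz.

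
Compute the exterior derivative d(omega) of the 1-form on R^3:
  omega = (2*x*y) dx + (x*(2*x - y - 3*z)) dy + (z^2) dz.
d(omega) = (2*x - y - 3*z) dx ∧ dy + (3*x) dy ∧ dz

For a 1-form omega = sum_i f_i dx_i, the exterior derivative is
  d(omega) = sum_{i < j} (∂f_j/∂x_i - ∂f_i/∂x_j) dx_i ∧ dx_j.
  coefficient of dx ∧ dy: ∂f_2/∂x - ∂f_1/∂y = ∂(x*(2*x - y - 3*z))/∂x - ∂(2*x*y)/∂y = 2*x - y - 3*z
  coefficient of dy ∧ dz: ∂f_3/∂y - ∂f_2/∂z = ∂(z^2)/∂y - ∂(x*(2*x - y - 3*z))/∂z = 3*x
Assembling: d(omega) = (2*x - y - 3*z) dx ∧ dy + (3*x) dy ∧ dz.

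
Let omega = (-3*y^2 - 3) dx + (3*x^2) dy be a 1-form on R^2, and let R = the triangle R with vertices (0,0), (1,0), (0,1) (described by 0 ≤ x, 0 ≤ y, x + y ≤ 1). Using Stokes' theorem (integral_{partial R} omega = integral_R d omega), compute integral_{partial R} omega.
integral_(partial R) omega = 2

Stokes: integral_partial_R omega = integral_R d omega with d omega = (∂Q/∂x - ∂P/∂y) dx ∧ dy.
  ∂Q/∂x = 6*x
  ∂P/∂y = -6*y
  integrand = ∂Q/∂x - ∂P/∂y = 6*x + 6*y.
Integrating over R: integral_0^1 integral_0^{1-x} (6*x + 6*y) dy dx = 2.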